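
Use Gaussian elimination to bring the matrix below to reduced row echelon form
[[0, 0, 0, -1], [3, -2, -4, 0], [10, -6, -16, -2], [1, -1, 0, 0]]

[[1, 0, -4, 0], [0, 1, -4, 0], [0, 0, 0, 1], [0, 0, 0, 0]]

r1 <-> r2
  [  3  -2   -4   0 ]
  [  0   0    0  -1 ]
  [ 10  -6  -16  -2 ]
  [  1  -1    0   0 ]
r1 -> 1/3·r1
  [  1  -2/3  -4/3   0 ]
  [  0     0     0  -1 ]
  [ 10    -6   -16  -2 ]
  [  1    -1     0   0 ]
r3 -> r3 − 10·r1
  [ 1  -2/3  -4/3   0 ]
  [ 0     0     0  -1 ]
  [ 0   2/3  -8/3  -2 ]
  [ 1    -1     0   0 ]
r4 -> r4 − r1
  [ 1  -2/3  -4/3   0 ]
  [ 0     0     0  -1 ]
  [ 0   2/3  -8/3  -2 ]
  [ 0  -1/3   4/3   0 ]
r2 <-> r3
  [ 1  -2/3  -4/3   0 ]
  [ 0   2/3  -8/3  -2 ]
  [ 0     0     0  -1 ]
  [ 0  -1/3   4/3   0 ]
r2 -> 3/2·r2
  [ 1  -2/3  -4/3   0 ]
  [ 0     1    -4  -3 ]
  [ 0     0     0  -1 ]
  [ 0  -1/3   4/3   0 ]
r4 -> r4 + 1/3·r2
  [ 1  -2/3  -4/3   0 ]
  [ 0     1    -4  -3 ]
  [ 0     0     0  -1 ]
  [ 0     0     0  -1 ]
r3 -> -1·r3
  [ 1  -2/3  -4/3   0 ]
  [ 0     1    -4  -3 ]
  [ 0     0     0   1 ]
  [ 0     0     0  -1 ]
r4 -> r4 + r3
  [ 1  -2/3  -4/3   0 ]
  [ 0     1    -4  -3 ]
  [ 0     0     0   1 ]
  [ 0     0     0   0 ]
r2 -> r2 + 3·r3
  [ 1  -2/3  -4/3  0 ]
  [ 0     1    -4  0 ]
  [ 0     0     0  1 ]
  [ 0     0     0  0 ]
r1 -> r1 + 2/3·r2
  [ 1  0  -4  0 ]
  [ 0  1  -4  0 ]
  [ 0  0   0  1 ]
  [ 0  0   0  0 ]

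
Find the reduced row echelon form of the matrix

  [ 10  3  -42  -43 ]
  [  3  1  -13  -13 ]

R1 ← 1/10·R1
R2 ← R2 − 3·R1
R2 ← 10·R2
R1 ← R1 − 3/10·R2

[[1, 0, -3, -4], [0, 1, -4, -1]]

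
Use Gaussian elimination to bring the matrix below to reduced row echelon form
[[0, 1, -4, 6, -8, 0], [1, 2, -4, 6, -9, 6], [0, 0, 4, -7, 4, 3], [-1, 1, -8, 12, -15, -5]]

ρ1 ↔ ρ2
  [  1  2  -4   6   -9   6 ]
  [  0  1  -4   6   -8   0 ]
  [  0  0   4  -7    4   3 ]
  [ -1  1  -8  12  -15  -5 ]
ρ4 → ρ4 + ρ1
  [ 1  2   -4   6   -9  6 ]
  [ 0  1   -4   6   -8  0 ]
  [ 0  0    4  -7    4  3 ]
  [ 0  3  -12  18  -24  1 ]
ρ4 → ρ4 − 3·ρ2
  [ 1  2  -4   6  -9  6 ]
  [ 0  1  -4   6  -8  0 ]
  [ 0  0   4  -7   4  3 ]
  [ 0  0   0   0   0  1 ]
ρ3 → 1/4·ρ3
  [ 1  2  -4     6  -9    6 ]
  [ 0  1  -4     6  -8    0 ]
  [ 0  0   1  -7/4   1  3/4 ]
  [ 0  0   0     0   0    1 ]
ρ3 → ρ3 − 3/4·ρ4
  [ 1  2  -4     6  -9  6 ]
  [ 0  1  -4     6  -8  0 ]
  [ 0  0   1  -7/4   1  0 ]
  [ 0  0   0     0   0  1 ]
ρ1 → ρ1 − 6·ρ4
  [ 1  2  -4     6  -9  0 ]
  [ 0  1  -4     6  -8  0 ]
  [ 0  0   1  -7/4   1  0 ]
  [ 0  0   0     0   0  1 ]
ρ2 → ρ2 + 4·ρ3
  [ 1  2  -4     6  -9  0 ]
  [ 0  1   0    -1  -4  0 ]
  [ 0  0   1  -7/4   1  0 ]
  [ 0  0   0     0   0  1 ]
ρ1 → ρ1 + 4·ρ3
  [ 1  2  0    -1  -5  0 ]
  [ 0  1  0    -1  -4  0 ]
  [ 0  0  1  -7/4   1  0 ]
  [ 0  0  0     0   0  1 ]
ρ1 → ρ1 − 2·ρ2
  [ 1  0  0     1   3  0 ]
  [ 0  1  0    -1  -4  0 ]
  [ 0  0  1  -7/4   1  0 ]
  [ 0  0  0     0   0  1 ]

[[1, 0, 0, 1, 3, 0], [0, 1, 0, -1, -4, 0], [0, 0, 1, -7/4, 1, 0], [0, 0, 0, 0, 0, 1]]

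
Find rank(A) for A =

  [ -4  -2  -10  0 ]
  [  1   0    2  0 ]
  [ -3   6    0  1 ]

rank = 3

R1 → -1/4·R1
R2 → R2 − R1
R3 → R3 + 3·R1
R2 → -2·R2
R3 → R3 − 15/2·R2
R1 → R1 − 1/2·R2
The reduced form has 3 nonzero rows.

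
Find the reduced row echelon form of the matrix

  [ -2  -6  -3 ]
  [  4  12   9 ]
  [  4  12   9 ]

[[1, 3, 0], [0, 0, 1], [0, 0, 0]]

Multiply ρ1 by -1/2.
  [ 1   3  3/2 ]
  [ 4  12    9 ]
  [ 4  12    9 ]
Subtract 4 times ρ1 from ρ2.
  [ 1   3  3/2 ]
  [ 0   0    3 ]
  [ 4  12    9 ]
Subtract 4 times ρ1 from ρ3.
  [ 1  3  3/2 ]
  [ 0  0    3 ]
  [ 0  0    3 ]
Multiply ρ2 by 1/3.
  [ 1  3  3/2 ]
  [ 0  0    1 ]
  [ 0  0    3 ]
Subtract 3 times ρ2 from ρ3.
  [ 1  3  3/2 ]
  [ 0  0    1 ]
  [ 0  0    0 ]
Subtract 3/2 times ρ2 from ρ1.
  [ 1  3  0 ]
  [ 0  0  1 ]
  [ 0  0  0 ]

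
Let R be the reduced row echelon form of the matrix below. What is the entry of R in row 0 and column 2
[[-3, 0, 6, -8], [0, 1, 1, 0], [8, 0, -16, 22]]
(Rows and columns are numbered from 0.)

R1 -> -1/3·R1
  [ 1  0   -2  8/3 ]
  [ 0  1    1    0 ]
  [ 8  0  -16   22 ]
R3 -> R3 − 8·R1
  [ 1  0  -2  8/3 ]
  [ 0  1   1    0 ]
  [ 0  0   0  2/3 ]
R3 -> 3/2·R3
  [ 1  0  -2  8/3 ]
  [ 0  1   1    0 ]
  [ 0  0   0    1 ]
R1 -> R1 − 8/3·R3
  [ 1  0  -2  0 ]
  [ 0  1   1  0 ]
  [ 0  0   0  1 ]

-2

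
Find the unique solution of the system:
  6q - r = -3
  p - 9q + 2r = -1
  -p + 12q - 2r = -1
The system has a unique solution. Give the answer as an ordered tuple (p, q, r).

Form the augmented matrix and row-reduce:
  [  0   6  -1  |  -3 ]
  [  1  -9   2  |  -1 ]
  [ -1  12  -2  |  -1 ]
R1 <=> R2
R3 → R3 + R1
R2 → 1/6·R2
R3 → R3 − 3·R2
R3 → 2·R3
R2 → R2 + 1/6·R3
R1 → R1 − 2·R3
R1 → R1 + 9·R2
Reading off the last column: p = -5, q = -2/3, r = -1.

(-5, -2/3, -1)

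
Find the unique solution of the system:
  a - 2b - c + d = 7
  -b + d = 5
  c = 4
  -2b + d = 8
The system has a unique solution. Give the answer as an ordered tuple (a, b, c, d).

(3, -3, 4, 2)

Form the augmented matrix and row-reduce:
  [ 1  -2  -1  1  |  7 ]
  [ 0  -1   0  1  |  5 ]
  [ 0   0   1  0  |  4 ]
  [ 0  -2   0  1  |  8 ]
r2 := -1·r2
  [ 1  -2  -1   1  |   7 ]
  [ 0   1   0  -1  |  -5 ]
  [ 0   0   1   0  |   4 ]
  [ 0  -2   0   1  |   8 ]
r4 := r4 + 2·r2
  [ 1  -2  -1   1  |   7 ]
  [ 0   1   0  -1  |  -5 ]
  [ 0   0   1   0  |   4 ]
  [ 0   0   0  -1  |  -2 ]
r4 := -1·r4
  [ 1  -2  -1   1  |   7 ]
  [ 0   1   0  -1  |  -5 ]
  [ 0   0   1   0  |   4 ]
  [ 0   0   0   1  |   2 ]
r2 := r2 + r4
  [ 1  -2  -1  1  |   7 ]
  [ 0   1   0  0  |  -3 ]
  [ 0   0   1  0  |   4 ]
  [ 0   0   0  1  |   2 ]
r1 := r1 − r4
  [ 1  -2  -1  0  |   5 ]
  [ 0   1   0  0  |  -3 ]
  [ 0   0   1  0  |   4 ]
  [ 0   0   0  1  |   2 ]
r1 := r1 + r3
  [ 1  -2  0  0  |   9 ]
  [ 0   1  0  0  |  -3 ]
  [ 0   0  1  0  |   4 ]
  [ 0   0  0  1  |   2 ]
r1 := r1 + 2·r2
  [ 1  0  0  0  |   3 ]
  [ 0  1  0  0  |  -3 ]
  [ 0  0  1  0  |   4 ]
  [ 0  0  0  1  |   2 ]
Reading off the last column: a = 3, b = -3, c = 4, d = 2.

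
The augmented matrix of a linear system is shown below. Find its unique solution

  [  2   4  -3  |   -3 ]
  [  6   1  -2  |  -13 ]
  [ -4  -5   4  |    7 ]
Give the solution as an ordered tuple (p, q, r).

r1 → 1/2·r1
  [  1   2  -3/2  |  -3/2 ]
  [  6   1    -2  |   -13 ]
  [ -4  -5     4  |     7 ]
r2 → r2 − 6·r1
  [  1    2  -3/2  |  -3/2 ]
  [  0  -11     7  |    -4 ]
  [ -4   -5     4  |     7 ]
r3 → r3 + 4·r1
  [ 1    2  -3/2  |  -3/2 ]
  [ 0  -11     7  |    -4 ]
  [ 0    3    -2  |     1 ]
r2 → -1/11·r2
  [ 1  2   -3/2  |  -3/2 ]
  [ 0  1  -7/11  |  4/11 ]
  [ 0  3     -2  |     1 ]
r3 → r3 − 3·r2
  [ 1  2   -3/2  |   -3/2 ]
  [ 0  1  -7/11  |   4/11 ]
  [ 0  0  -1/11  |  -1/11 ]
r3 → -11·r3
  [ 1  2   -3/2  |  -3/2 ]
  [ 0  1  -7/11  |  4/11 ]
  [ 0  0      1  |     1 ]
r2 → r2 + 7/11·r3
  [ 1  2  -3/2  |  -3/2 ]
  [ 0  1     0  |     1 ]
  [ 0  0     1  |     1 ]
r1 → r1 + 3/2·r3
  [ 1  2  0  |  0 ]
  [ 0  1  0  |  1 ]
  [ 0  0  1  |  1 ]
r1 → r1 − 2·r2
  [ 1  0  0  |  -2 ]
  [ 0  1  0  |   1 ]
  [ 0  0  1  |   1 ]
Reading off the last column: p = -2, q = 1, r = 1.

(-2, 1, 1)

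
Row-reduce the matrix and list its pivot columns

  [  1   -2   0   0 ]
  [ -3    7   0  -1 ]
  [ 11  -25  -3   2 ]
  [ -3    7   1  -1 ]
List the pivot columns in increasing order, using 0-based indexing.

0, 1, 2, 3

r2 → r2 + 3·r1
  [  1   -2   0   0 ]
  [  0    1   0  -1 ]
  [ 11  -25  -3   2 ]
  [ -3    7   1  -1 ]
r3 → r3 − 11·r1
  [  1  -2   0   0 ]
  [  0   1   0  -1 ]
  [  0  -3  -3   2 ]
  [ -3   7   1  -1 ]
r4 → r4 + 3·r1
  [ 1  -2   0   0 ]
  [ 0   1   0  -1 ]
  [ 0  -3  -3   2 ]
  [ 0   1   1  -1 ]
r3 → r3 + 3·r2
  [ 1  -2   0   0 ]
  [ 0   1   0  -1 ]
  [ 0   0  -3  -1 ]
  [ 0   1   1  -1 ]
r4 → r4 − r2
  [ 1  -2   0   0 ]
  [ 0   1   0  -1 ]
  [ 0   0  -3  -1 ]
  [ 0   0   1   0 ]
r3 → -1/3·r3
  [ 1  -2  0    0 ]
  [ 0   1  0   -1 ]
  [ 0   0  1  1/3 ]
  [ 0   0  1    0 ]
r4 → r4 − r3
  [ 1  -2  0     0 ]
  [ 0   1  0    -1 ]
  [ 0   0  1   1/3 ]
  [ 0   0  0  -1/3 ]
r4 → -3·r4
  [ 1  -2  0    0 ]
  [ 0   1  0   -1 ]
  [ 0   0  1  1/3 ]
  [ 0   0  0    1 ]
r3 → r3 − 1/3·r4
  [ 1  -2  0   0 ]
  [ 0   1  0  -1 ]
  [ 0   0  1   0 ]
  [ 0   0  0   1 ]
r2 → r2 + r4
  [ 1  -2  0  0 ]
  [ 0   1  0  0 ]
  [ 0   0  1  0 ]
  [ 0   0  0  1 ]
r1 → r1 + 2·r2
  [ 1  0  0  0 ]
  [ 0  1  0  0 ]
  [ 0  0  1  0 ]
  [ 0  0  0  1 ]
Pivot columns are the columns containing a leading 1.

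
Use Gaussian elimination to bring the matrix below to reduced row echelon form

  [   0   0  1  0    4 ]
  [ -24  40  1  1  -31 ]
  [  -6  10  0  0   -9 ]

ρ1 ↔ ρ2
  [ -24  40  1  1  -31 ]
  [   0   0  1  0    4 ]
  [  -6  10  0  0   -9 ]
ρ1 -> -1/24·ρ1
  [  1  -5/3  -1/24  -1/24  31/24 ]
  [  0     0      1      0      4 ]
  [ -6    10      0      0     -9 ]
ρ3 -> ρ3 + 6·ρ1
  [ 1  -5/3  -1/24  -1/24  31/24 ]
  [ 0     0      1      0      4 ]
  [ 0     0   -1/4   -1/4   -5/4 ]
ρ3 -> ρ3 + 1/4·ρ2
  [ 1  -5/3  -1/24  -1/24  31/24 ]
  [ 0     0      1      0      4 ]
  [ 0     0      0   -1/4   -1/4 ]
ρ3 -> -4·ρ3
  [ 1  -5/3  -1/24  -1/24  31/24 ]
  [ 0     0      1      0      4 ]
  [ 0     0      0      1      1 ]
ρ1 -> ρ1 + 1/24·ρ3
  [ 1  -5/3  -1/24  0  4/3 ]
  [ 0     0      1  0    4 ]
  [ 0     0      0  1    1 ]
ρ1 -> ρ1 + 1/24·ρ2
  [ 1  -5/3  0  0  3/2 ]
  [ 0     0  1  0    4 ]
  [ 0     0  0  1    1 ]

[[1, -5/3, 0, 0, 3/2], [0, 0, 1, 0, 4], [0, 0, 0, 1, 1]]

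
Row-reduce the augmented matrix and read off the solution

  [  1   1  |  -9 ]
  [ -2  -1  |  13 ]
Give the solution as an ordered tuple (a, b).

(-4, -5)

R2 := R2 + 2·R1
R1 := R1 − R2
Reading off the last column: a = -4, b = -5.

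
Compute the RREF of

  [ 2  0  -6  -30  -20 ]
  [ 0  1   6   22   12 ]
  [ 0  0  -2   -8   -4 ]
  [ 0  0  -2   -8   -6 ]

[[1, 0, 0, -3, 0], [0, 1, 0, -2, 0], [0, 0, 1, 4, 0], [0, 0, 0, 0, 1]]

r1 := 1/2·r1
  [ 1  0  -3  -15  -10 ]
  [ 0  1   6   22   12 ]
  [ 0  0  -2   -8   -4 ]
  [ 0  0  -2   -8   -6 ]
r3 := -1/2·r3
  [ 1  0  -3  -15  -10 ]
  [ 0  1   6   22   12 ]
  [ 0  0   1    4    2 ]
  [ 0  0  -2   -8   -6 ]
r4 := r4 + 2·r3
  [ 1  0  -3  -15  -10 ]
  [ 0  1   6   22   12 ]
  [ 0  0   1    4    2 ]
  [ 0  0   0    0   -2 ]
r4 := -1/2·r4
  [ 1  0  -3  -15  -10 ]
  [ 0  1   6   22   12 ]
  [ 0  0   1    4    2 ]
  [ 0  0   0    0    1 ]
r3 := r3 − 2·r4
  [ 1  0  -3  -15  -10 ]
  [ 0  1   6   22   12 ]
  [ 0  0   1    4    0 ]
  [ 0  0   0    0    1 ]
r2 := r2 − 12·r4
  [ 1  0  -3  -15  -10 ]
  [ 0  1   6   22    0 ]
  [ 0  0   1    4    0 ]
  [ 0  0   0    0    1 ]
r1 := r1 + 10·r4
  [ 1  0  -3  -15  0 ]
  [ 0  1   6   22  0 ]
  [ 0  0   1    4  0 ]
  [ 0  0   0    0  1 ]
r2 := r2 − 6·r3
  [ 1  0  -3  -15  0 ]
  [ 0  1   0   -2  0 ]
  [ 0  0   1    4  0 ]
  [ 0  0   0    0  1 ]
r1 := r1 + 3·r3
  [ 1  0  0  -3  0 ]
  [ 0  1  0  -2  0 ]
  [ 0  0  1   4  0 ]
  [ 0  0  0   0  1 ]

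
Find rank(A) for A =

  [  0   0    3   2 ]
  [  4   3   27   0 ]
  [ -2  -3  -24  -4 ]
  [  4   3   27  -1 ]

rank = 4

ρ1 <=> ρ2
  [  4   3   27   0 ]
  [  0   0    3   2 ]
  [ -2  -3  -24  -4 ]
  [  4   3   27  -1 ]
ρ1 := 1/4·ρ1
  [  1  3/4  27/4   0 ]
  [  0    0     3   2 ]
  [ -2   -3   -24  -4 ]
  [  4    3    27  -1 ]
ρ3 := ρ3 + 2·ρ1
  [ 1   3/4   27/4   0 ]
  [ 0     0      3   2 ]
  [ 0  -3/2  -21/2  -4 ]
  [ 4     3     27  -1 ]
ρ4 := ρ4 − 4·ρ1
  [ 1   3/4   27/4   0 ]
  [ 0     0      3   2 ]
  [ 0  -3/2  -21/2  -4 ]
  [ 0     0      0  -1 ]
ρ2 <=> ρ3
  [ 1   3/4   27/4   0 ]
  [ 0  -3/2  -21/2  -4 ]
  [ 0     0      3   2 ]
  [ 0     0      0  -1 ]
ρ2 := -2/3·ρ2
  [ 1  3/4  27/4    0 ]
  [ 0    1     7  8/3 ]
  [ 0    0     3    2 ]
  [ 0    0     0   -1 ]
ρ3 := 1/3·ρ3
  [ 1  3/4  27/4    0 ]
  [ 0    1     7  8/3 ]
  [ 0    0     1  2/3 ]
  [ 0    0     0   -1 ]
ρ4 := -1·ρ4
  [ 1  3/4  27/4    0 ]
  [ 0    1     7  8/3 ]
  [ 0    0     1  2/3 ]
  [ 0    0     0    1 ]
ρ3 := ρ3 − 2/3·ρ4
  [ 1  3/4  27/4    0 ]
  [ 0    1     7  8/3 ]
  [ 0    0     1    0 ]
  [ 0    0     0    1 ]
ρ2 := ρ2 − 8/3·ρ4
  [ 1  3/4  27/4  0 ]
  [ 0    1     7  0 ]
  [ 0    0     1  0 ]
  [ 0    0     0  1 ]
ρ2 := ρ2 − 7·ρ3
  [ 1  3/4  27/4  0 ]
  [ 0    1     0  0 ]
  [ 0    0     1  0 ]
  [ 0    0     0  1 ]
ρ1 := ρ1 − 27/4·ρ3
  [ 1  3/4  0  0 ]
  [ 0    1  0  0 ]
  [ 0    0  1  0 ]
  [ 0    0  0  1 ]
ρ1 := ρ1 − 3/4·ρ2
  [ 1  0  0  0 ]
  [ 0  1  0  0 ]
  [ 0  0  1  0 ]
  [ 0  0  0  1 ]
The reduced form has 4 nonzero rows.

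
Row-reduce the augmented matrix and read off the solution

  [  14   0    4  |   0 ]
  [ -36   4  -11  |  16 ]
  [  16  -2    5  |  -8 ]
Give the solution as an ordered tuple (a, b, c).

(0, 4, 0)

Multiply ρ1 by 1/14.
Add 36 times ρ1 to ρ2.
Subtract 16 times ρ1 from ρ3.
Multiply ρ2 by 1/4.
Add 2 times ρ2 to ρ3.
Multiply ρ3 by 14.
Add 5/28 times ρ3 to ρ2.
Subtract 2/7 times ρ3 from ρ1.
Reading off the last column: a = 0, b = 4, c = 0.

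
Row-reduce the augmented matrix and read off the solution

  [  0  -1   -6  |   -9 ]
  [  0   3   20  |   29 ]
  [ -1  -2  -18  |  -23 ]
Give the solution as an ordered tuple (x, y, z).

(-1, 3, 1)

R1 <=> R3
  [ -1  -2  -18  |  -23 ]
  [  0   3   20  |   29 ]
  [  0  -1   -6  |   -9 ]
R1 -> -1·R1
  [ 1   2  18  |  23 ]
  [ 0   3  20  |  29 ]
  [ 0  -1  -6  |  -9 ]
R2 -> 1/3·R2
  [ 1   2    18  |    23 ]
  [ 0   1  20/3  |  29/3 ]
  [ 0  -1    -6  |    -9 ]
R3 -> R3 + R2
  [ 1  2    18  |    23 ]
  [ 0  1  20/3  |  29/3 ]
  [ 0  0   2/3  |   2/3 ]
R3 -> 3/2·R3
  [ 1  2    18  |    23 ]
  [ 0  1  20/3  |  29/3 ]
  [ 0  0     1  |     1 ]
R2 -> R2 − 20/3·R3
  [ 1  2  18  |  23 ]
  [ 0  1   0  |   3 ]
  [ 0  0   1  |   1 ]
R1 -> R1 − 18·R3
  [ 1  2  0  |  5 ]
  [ 0  1  0  |  3 ]
  [ 0  0  1  |  1 ]
R1 -> R1 − 2·R2
  [ 1  0  0  |  -1 ]
  [ 0  1  0  |   3 ]
  [ 0  0  1  |   1 ]
Reading off the last column: x = -1, y = 3, z = 1.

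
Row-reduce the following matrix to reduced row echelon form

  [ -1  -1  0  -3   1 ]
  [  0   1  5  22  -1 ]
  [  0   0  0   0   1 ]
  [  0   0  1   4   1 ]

[[1, 0, 0, 1, 0], [0, 1, 0, 2, 0], [0, 0, 1, 4, 0], [0, 0, 0, 0, 1]]

Multiply R1 by -1.
Swap R3 and R4.
Subtract R4 from R3.
Add R4 to R2.
Add R4 to R1.
Subtract 5 times R3 from R2.
Subtract R2 from R1.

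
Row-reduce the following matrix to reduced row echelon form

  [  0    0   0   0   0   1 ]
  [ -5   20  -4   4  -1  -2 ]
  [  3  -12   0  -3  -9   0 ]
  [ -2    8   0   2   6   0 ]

R1 ↔ R2
  [ -5   20  -4   4  -1  -2 ]
  [  0    0   0   0   0   1 ]
  [  3  -12   0  -3  -9   0 ]
  [ -2    8   0   2   6   0 ]
R1 ← -1/5·R1
  [  1   -4  4/5  -4/5  1/5  2/5 ]
  [  0    0    0     0    0    1 ]
  [  3  -12    0    -3   -9    0 ]
  [ -2    8    0     2    6    0 ]
R3 ← R3 − 3·R1
  [  1  -4    4/5  -4/5    1/5   2/5 ]
  [  0   0      0     0      0     1 ]
  [  0   0  -12/5  -3/5  -48/5  -6/5 ]
  [ -2   8      0     2      6     0 ]
R4 ← R4 + 2·R1
  [ 1  -4    4/5  -4/5    1/5   2/5 ]
  [ 0   0      0     0      0     1 ]
  [ 0   0  -12/5  -3/5  -48/5  -6/5 ]
  [ 0   0    8/5   2/5   32/5   4/5 ]
R2 ↔ R3
  [ 1  -4    4/5  -4/5    1/5   2/5 ]
  [ 0   0  -12/5  -3/5  -48/5  -6/5 ]
  [ 0   0      0     0      0     1 ]
  [ 0   0    8/5   2/5   32/5   4/5 ]
R2 ← -5/12·R2
  [ 1  -4  4/5  -4/5   1/5  2/5 ]
  [ 0   0    1   1/4     4  1/2 ]
  [ 0   0    0     0     0    1 ]
  [ 0   0  8/5   2/5  32/5  4/5 ]
R4 ← R4 − 8/5·R2
  [ 1  -4  4/5  -4/5  1/5  2/5 ]
  [ 0   0    1   1/4    4  1/2 ]
  [ 0   0    0     0    0    1 ]
  [ 0   0    0     0    0    0 ]
R2 ← R2 − 1/2·R3
  [ 1  -4  4/5  -4/5  1/5  2/5 ]
  [ 0   0    1   1/4    4    0 ]
  [ 0   0    0     0    0    1 ]
  [ 0   0    0     0    0    0 ]
R1 ← R1 − 2/5·R3
  [ 1  -4  4/5  -4/5  1/5  0 ]
  [ 0   0    1   1/4    4  0 ]
  [ 0   0    0     0    0  1 ]
  [ 0   0    0     0    0  0 ]
R1 ← R1 − 4/5·R2
  [ 1  -4  0   -1  -3  0 ]
  [ 0   0  1  1/4   4  0 ]
  [ 0   0  0    0   0  1 ]
  [ 0   0  0    0   0  0 ]

[[1, -4, 0, -1, -3, 0], [0, 0, 1, 1/4, 4, 0], [0, 0, 0, 0, 0, 1], [0, 0, 0, 0, 0, 0]]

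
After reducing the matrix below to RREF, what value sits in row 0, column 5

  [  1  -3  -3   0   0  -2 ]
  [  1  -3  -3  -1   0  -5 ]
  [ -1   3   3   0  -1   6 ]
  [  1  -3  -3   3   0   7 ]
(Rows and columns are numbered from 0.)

-2

r2 -> r2 − r1
r3 -> r3 + r1
r4 -> r4 − r1
r2 -> -1·r2
r4 -> r4 − 3·r2
r3 -> -1·r3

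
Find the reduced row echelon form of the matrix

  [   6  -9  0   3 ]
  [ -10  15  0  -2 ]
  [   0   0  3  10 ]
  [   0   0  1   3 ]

Multiply R1 by 1/6.
  [   1  -3/2  0  1/2 ]
  [ -10    15  0   -2 ]
  [   0     0  3   10 ]
  [   0     0  1    3 ]
Add 10 times R1 to R2.
  [ 1  -3/2  0  1/2 ]
  [ 0     0  0    3 ]
  [ 0     0  3   10 ]
  [ 0     0  1    3 ]
Swap R2 and R3.
  [ 1  -3/2  0  1/2 ]
  [ 0     0  3   10 ]
  [ 0     0  0    3 ]
  [ 0     0  1    3 ]
Multiply R2 by 1/3.
  [ 1  -3/2  0   1/2 ]
  [ 0     0  1  10/3 ]
  [ 0     0  0     3 ]
  [ 0     0  1     3 ]
Subtract R2 from R4.
  [ 1  -3/2  0   1/2 ]
  [ 0     0  1  10/3 ]
  [ 0     0  0     3 ]
  [ 0     0  0  -1/3 ]
Multiply R3 by 1/3.
  [ 1  -3/2  0   1/2 ]
  [ 0     0  1  10/3 ]
  [ 0     0  0     1 ]
  [ 0     0  0  -1/3 ]
Add 1/3 times R3 to R4.
  [ 1  -3/2  0   1/2 ]
  [ 0     0  1  10/3 ]
  [ 0     0  0     1 ]
  [ 0     0  0     0 ]
Subtract 10/3 times R3 from R2.
  [ 1  -3/2  0  1/2 ]
  [ 0     0  1    0 ]
  [ 0     0  0    1 ]
  [ 0     0  0    0 ]
Subtract 1/2 times R3 from R1.
  [ 1  -3/2  0  0 ]
  [ 0     0  1  0 ]
  [ 0     0  0  1 ]
  [ 0     0  0  0 ]

[[1, -3/2, 0, 0], [0, 0, 1, 0], [0, 0, 0, 1], [0, 0, 0, 0]]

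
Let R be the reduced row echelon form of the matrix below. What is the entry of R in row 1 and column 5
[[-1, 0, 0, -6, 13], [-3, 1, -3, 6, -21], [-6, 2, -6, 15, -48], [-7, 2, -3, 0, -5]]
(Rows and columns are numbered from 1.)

Multiply r1 by -1.
  [  1  0   0   6  -13 ]
  [ -3  1  -3   6  -21 ]
  [ -6  2  -6  15  -48 ]
  [ -7  2  -3   0   -5 ]
Add 3 times r1 to r2.
  [  1  0   0   6  -13 ]
  [  0  1  -3  24  -60 ]
  [ -6  2  -6  15  -48 ]
  [ -7  2  -3   0   -5 ]
Add 6 times r1 to r3.
  [  1  0   0   6   -13 ]
  [  0  1  -3  24   -60 ]
  [  0  2  -6  51  -126 ]
  [ -7  2  -3   0    -5 ]
Add 7 times r1 to r4.
  [ 1  0   0   6   -13 ]
  [ 0  1  -3  24   -60 ]
  [ 0  2  -6  51  -126 ]
  [ 0  2  -3  42   -96 ]
Subtract 2 times r2 from r3.
  [ 1  0   0   6  -13 ]
  [ 0  1  -3  24  -60 ]
  [ 0  0   0   3   -6 ]
  [ 0  2  -3  42  -96 ]
Subtract 2 times r2 from r4.
  [ 1  0   0   6  -13 ]
  [ 0  1  -3  24  -60 ]
  [ 0  0   0   3   -6 ]
  [ 0  0   3  -6   24 ]
Swap r3 and r4.
  [ 1  0   0   6  -13 ]
  [ 0  1  -3  24  -60 ]
  [ 0  0   3  -6   24 ]
  [ 0  0   0   3   -6 ]
Multiply r3 by 1/3.
  [ 1  0   0   6  -13 ]
  [ 0  1  -3  24  -60 ]
  [ 0  0   1  -2    8 ]
  [ 0  0   0   3   -6 ]
Multiply r4 by 1/3.
  [ 1  0   0   6  -13 ]
  [ 0  1  -3  24  -60 ]
  [ 0  0   1  -2    8 ]
  [ 0  0   0   1   -2 ]
Add 2 times r4 to r3.
  [ 1  0   0   6  -13 ]
  [ 0  1  -3  24  -60 ]
  [ 0  0   1   0    4 ]
  [ 0  0   0   1   -2 ]
Subtract 24 times r4 from r2.
  [ 1  0   0  6  -13 ]
  [ 0  1  -3  0  -12 ]
  [ 0  0   1  0    4 ]
  [ 0  0   0  1   -2 ]
Subtract 6 times r4 from r1.
  [ 1  0   0  0   -1 ]
  [ 0  1  -3  0  -12 ]
  [ 0  0   1  0    4 ]
  [ 0  0   0  1   -2 ]
Add 3 times r3 to r2.
  [ 1  0  0  0  -1 ]
  [ 0  1  0  0   0 ]
  [ 0  0  1  0   4 ]
  [ 0  0  0  1  -2 ]

-1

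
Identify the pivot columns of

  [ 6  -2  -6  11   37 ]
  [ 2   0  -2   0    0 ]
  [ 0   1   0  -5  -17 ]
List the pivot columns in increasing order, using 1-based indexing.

1, 2, 4

R1 := 1/6·R1
  [ 1  -1/3  -1  11/6  37/6 ]
  [ 2     0  -2     0     0 ]
  [ 0     1   0    -5   -17 ]
R2 := R2 − 2·R1
  [ 1  -1/3  -1   11/6   37/6 ]
  [ 0   2/3   0  -11/3  -37/3 ]
  [ 0     1   0     -5    -17 ]
R2 := 3/2·R2
  [ 1  -1/3  -1   11/6   37/6 ]
  [ 0     1   0  -11/2  -37/2 ]
  [ 0     1   0     -5    -17 ]
R3 := R3 − R2
  [ 1  -1/3  -1   11/6   37/6 ]
  [ 0     1   0  -11/2  -37/2 ]
  [ 0     0   0    1/2    3/2 ]
R3 := 2·R3
  [ 1  -1/3  -1   11/6   37/6 ]
  [ 0     1   0  -11/2  -37/2 ]
  [ 0     0   0      1      3 ]
R2 := R2 + 11/2·R3
  [ 1  -1/3  -1  11/6  37/6 ]
  [ 0     1   0     0    -2 ]
  [ 0     0   0     1     3 ]
R1 := R1 − 11/6·R3
  [ 1  -1/3  -1  0  2/3 ]
  [ 0     1   0  0   -2 ]
  [ 0     0   0  1    3 ]
R1 := R1 + 1/3·R2
  [ 1  0  -1  0   0 ]
  [ 0  1   0  0  -2 ]
  [ 0  0   0  1   3 ]
Pivot columns are the columns containing a leading 1.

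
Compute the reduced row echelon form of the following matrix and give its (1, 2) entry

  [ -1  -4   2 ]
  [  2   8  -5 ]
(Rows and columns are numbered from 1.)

4

R1 := -1·R1
  [ 1  4  -2 ]
  [ 2  8  -5 ]
R2 := R2 − 2·R1
  [ 1  4  -2 ]
  [ 0  0  -1 ]
R2 := -1·R2
  [ 1  4  -2 ]
  [ 0  0   1 ]
R1 := R1 + 2·R2
  [ 1  4  0 ]
  [ 0  0  1 ]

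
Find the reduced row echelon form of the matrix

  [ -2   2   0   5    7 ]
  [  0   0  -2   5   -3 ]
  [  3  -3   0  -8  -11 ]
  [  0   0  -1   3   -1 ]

R1 ← -1/2·R1
  [ 1  -1   0  -5/2  -7/2 ]
  [ 0   0  -2     5    -3 ]
  [ 3  -3   0    -8   -11 ]
  [ 0   0  -1     3    -1 ]
R3 ← R3 − 3·R1
  [ 1  -1   0  -5/2  -7/2 ]
  [ 0   0  -2     5    -3 ]
  [ 0   0   0  -1/2  -1/2 ]
  [ 0   0  -1     3    -1 ]
R2 ← -1/2·R2
  [ 1  -1   0  -5/2  -7/2 ]
  [ 0   0   1  -5/2   3/2 ]
  [ 0   0   0  -1/2  -1/2 ]
  [ 0   0  -1     3    -1 ]
R4 ← R4 + R2
  [ 1  -1  0  -5/2  -7/2 ]
  [ 0   0  1  -5/2   3/2 ]
  [ 0   0  0  -1/2  -1/2 ]
  [ 0   0  0   1/2   1/2 ]
R3 ← -2·R3
  [ 1  -1  0  -5/2  -7/2 ]
  [ 0   0  1  -5/2   3/2 ]
  [ 0   0  0     1     1 ]
  [ 0   0  0   1/2   1/2 ]
R4 ← R4 − 1/2·R3
  [ 1  -1  0  -5/2  -7/2 ]
  [ 0   0  1  -5/2   3/2 ]
  [ 0   0  0     1     1 ]
  [ 0   0  0     0     0 ]
R2 ← R2 + 5/2·R3
  [ 1  -1  0  -5/2  -7/2 ]
  [ 0   0  1     0     4 ]
  [ 0   0  0     1     1 ]
  [ 0   0  0     0     0 ]
R1 ← R1 + 5/2·R3
  [ 1  -1  0  0  -1 ]
  [ 0   0  1  0   4 ]
  [ 0   0  0  1   1 ]
  [ 0   0  0  0   0 ]

[[1, -1, 0, 0, -1], [0, 0, 1, 0, 4], [0, 0, 0, 1, 1], [0, 0, 0, 0, 0]]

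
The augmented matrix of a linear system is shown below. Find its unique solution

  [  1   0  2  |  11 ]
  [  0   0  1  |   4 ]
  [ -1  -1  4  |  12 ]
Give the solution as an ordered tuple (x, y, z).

ρ3 := ρ3 + ρ1
  [ 1   0  2  |  11 ]
  [ 0   0  1  |   4 ]
  [ 0  -1  6  |  23 ]
ρ2 ↔ ρ3
  [ 1   0  2  |  11 ]
  [ 0  -1  6  |  23 ]
  [ 0   0  1  |   4 ]
ρ2 := -1·ρ2
  [ 1  0   2  |   11 ]
  [ 0  1  -6  |  -23 ]
  [ 0  0   1  |    4 ]
ρ2 := ρ2 + 6·ρ3
  [ 1  0  2  |  11 ]
  [ 0  1  0  |   1 ]
  [ 0  0  1  |   4 ]
ρ1 := ρ1 − 2·ρ3
  [ 1  0  0  |  3 ]
  [ 0  1  0  |  1 ]
  [ 0  0  1  |  4 ]
Reading off the last column: x = 3, y = 1, z = 4.

(3, 1, 4)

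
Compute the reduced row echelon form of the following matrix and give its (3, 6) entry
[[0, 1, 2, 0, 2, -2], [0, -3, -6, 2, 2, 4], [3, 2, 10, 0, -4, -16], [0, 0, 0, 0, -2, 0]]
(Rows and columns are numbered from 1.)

Swap R1 and R3.
  [ 3   2  10  0  -4  -16 ]
  [ 0  -3  -6  2   2    4 ]
  [ 0   1   2  0   2   -2 ]
  [ 0   0   0  0  -2    0 ]
Multiply R1 by 1/3.
  [ 1  2/3  10/3  0  -4/3  -16/3 ]
  [ 0   -3    -6  2     2      4 ]
  [ 0    1     2  0     2     -2 ]
  [ 0    0     0  0    -2      0 ]
Multiply R2 by -1/3.
  [ 1  2/3  10/3     0  -4/3  -16/3 ]
  [ 0    1     2  -2/3  -2/3   -4/3 ]
  [ 0    1     2     0     2     -2 ]
  [ 0    0     0     0    -2      0 ]
Subtract R2 from R3.
  [ 1  2/3  10/3     0  -4/3  -16/3 ]
  [ 0    1     2  -2/3  -2/3   -4/3 ]
  [ 0    0     0   2/3   8/3   -2/3 ]
  [ 0    0     0     0    -2      0 ]
Multiply R3 by 3/2.
  [ 1  2/3  10/3     0  -4/3  -16/3 ]
  [ 0    1     2  -2/3  -2/3   -4/3 ]
  [ 0    0     0     1     4     -1 ]
  [ 0    0     0     0    -2      0 ]
Multiply R4 by -1/2.
  [ 1  2/3  10/3     0  -4/3  -16/3 ]
  [ 0    1     2  -2/3  -2/3   -4/3 ]
  [ 0    0     0     1     4     -1 ]
  [ 0    0     0     0     1      0 ]
Subtract 4 times R4 from R3.
  [ 1  2/3  10/3     0  -4/3  -16/3 ]
  [ 0    1     2  -2/3  -2/3   -4/3 ]
  [ 0    0     0     1     0     -1 ]
  [ 0    0     0     0     1      0 ]
Add 2/3 times R4 to R2.
  [ 1  2/3  10/3     0  -4/3  -16/3 ]
  [ 0    1     2  -2/3     0   -4/3 ]
  [ 0    0     0     1     0     -1 ]
  [ 0    0     0     0     1      0 ]
Add 4/3 times R4 to R1.
  [ 1  2/3  10/3     0  0  -16/3 ]
  [ 0    1     2  -2/3  0   -4/3 ]
  [ 0    0     0     1  0     -1 ]
  [ 0    0     0     0  1      0 ]
Add 2/3 times R3 to R2.
  [ 1  2/3  10/3  0  0  -16/3 ]
  [ 0    1     2  0  0     -2 ]
  [ 0    0     0  1  0     -1 ]
  [ 0    0     0  0  1      0 ]
Subtract 2/3 times R2 from R1.
  [ 1  0  2  0  0  -4 ]
  [ 0  1  2  0  0  -2 ]
  [ 0  0  0  1  0  -1 ]
  [ 0  0  0  0  1   0 ]

-1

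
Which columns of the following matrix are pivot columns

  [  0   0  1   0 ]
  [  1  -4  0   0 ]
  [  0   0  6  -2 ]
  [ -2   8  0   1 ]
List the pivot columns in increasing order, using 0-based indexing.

Swap R1 and R2.
  [  1  -4  0   0 ]
  [  0   0  1   0 ]
  [  0   0  6  -2 ]
  [ -2   8  0   1 ]
Add 2 times R1 to R4.
  [ 1  -4  0   0 ]
  [ 0   0  1   0 ]
  [ 0   0  6  -2 ]
  [ 0   0  0   1 ]
Subtract 6 times R2 from R3.
  [ 1  -4  0   0 ]
  [ 0   0  1   0 ]
  [ 0   0  0  -2 ]
  [ 0   0  0   1 ]
Multiply R3 by -1/2.
  [ 1  -4  0  0 ]
  [ 0   0  1  0 ]
  [ 0   0  0  1 ]
  [ 0   0  0  1 ]
Subtract R3 from R4.
  [ 1  -4  0  0 ]
  [ 0   0  1  0 ]
  [ 0   0  0  1 ]
  [ 0   0  0  0 ]
Pivot columns are the columns containing a leading 1.

0, 2, 3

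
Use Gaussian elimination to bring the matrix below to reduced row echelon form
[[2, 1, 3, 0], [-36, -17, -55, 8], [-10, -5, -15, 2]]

[[1, 0, 2, 0], [0, 1, -1, 0], [0, 0, 0, 1]]

ρ1 ← 1/2·ρ1
ρ2 ← ρ2 + 36·ρ1
ρ3 ← ρ3 + 10·ρ1
ρ3 ← 1/2·ρ3
ρ2 ← ρ2 − 8·ρ3
ρ1 ← ρ1 − 1/2·ρ2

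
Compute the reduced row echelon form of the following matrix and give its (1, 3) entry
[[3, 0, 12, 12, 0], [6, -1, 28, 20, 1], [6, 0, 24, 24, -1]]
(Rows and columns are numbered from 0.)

R1 ← 1/3·R1
  [ 1   0   4   4   0 ]
  [ 6  -1  28  20   1 ]
  [ 6   0  24  24  -1 ]
R2 ← R2 − 6·R1
  [ 1   0   4   4   0 ]
  [ 0  -1   4  -4   1 ]
  [ 6   0  24  24  -1 ]
R3 ← R3 − 6·R1
  [ 1   0  4   4   0 ]
  [ 0  -1  4  -4   1 ]
  [ 0   0  0   0  -1 ]
R2 ← -1·R2
  [ 1  0   4  4   0 ]
  [ 0  1  -4  4  -1 ]
  [ 0  0   0  0  -1 ]
R3 ← -1·R3
  [ 1  0   4  4   0 ]
  [ 0  1  -4  4  -1 ]
  [ 0  0   0  0   1 ]
R2 ← R2 + R3
  [ 1  0   4  4  0 ]
  [ 0  1  -4  4  0 ]
  [ 0  0   0  0  1 ]

4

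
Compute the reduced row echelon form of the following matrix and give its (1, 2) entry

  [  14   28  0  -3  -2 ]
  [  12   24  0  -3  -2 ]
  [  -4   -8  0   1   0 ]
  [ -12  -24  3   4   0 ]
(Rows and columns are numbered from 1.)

2

r1 ← 1/14·r1
  [   1    2  0  -3/14  -1/7 ]
  [  12   24  0     -3    -2 ]
  [  -4   -8  0      1     0 ]
  [ -12  -24  3      4     0 ]
r2 ← r2 − 12·r1
  [   1    2  0  -3/14  -1/7 ]
  [   0    0  0   -3/7  -2/7 ]
  [  -4   -8  0      1     0 ]
  [ -12  -24  3      4     0 ]
r3 ← r3 + 4·r1
  [   1    2  0  -3/14  -1/7 ]
  [   0    0  0   -3/7  -2/7 ]
  [   0    0  0    1/7  -4/7 ]
  [ -12  -24  3      4     0 ]
r4 ← r4 + 12·r1
  [ 1  2  0  -3/14   -1/7 ]
  [ 0  0  0   -3/7   -2/7 ]
  [ 0  0  0    1/7   -4/7 ]
  [ 0  0  3   10/7  -12/7 ]
r2 ↔ r4
  [ 1  2  0  -3/14   -1/7 ]
  [ 0  0  3   10/7  -12/7 ]
  [ 0  0  0    1/7   -4/7 ]
  [ 0  0  0   -3/7   -2/7 ]
r2 ← 1/3·r2
  [ 1  2  0  -3/14  -1/7 ]
  [ 0  0  1  10/21  -4/7 ]
  [ 0  0  0    1/7  -4/7 ]
  [ 0  0  0   -3/7  -2/7 ]
r3 ← 7·r3
  [ 1  2  0  -3/14  -1/7 ]
  [ 0  0  1  10/21  -4/7 ]
  [ 0  0  0      1    -4 ]
  [ 0  0  0   -3/7  -2/7 ]
r4 ← r4 + 3/7·r3
  [ 1  2  0  -3/14  -1/7 ]
  [ 0  0  1  10/21  -4/7 ]
  [ 0  0  0      1    -4 ]
  [ 0  0  0      0    -2 ]
r4 ← -1/2·r4
  [ 1  2  0  -3/14  -1/7 ]
  [ 0  0  1  10/21  -4/7 ]
  [ 0  0  0      1    -4 ]
  [ 0  0  0      0     1 ]
r3 ← r3 + 4·r4
  [ 1  2  0  -3/14  -1/7 ]
  [ 0  0  1  10/21  -4/7 ]
  [ 0  0  0      1     0 ]
  [ 0  0  0      0     1 ]
r2 ← r2 + 4/7·r4
  [ 1  2  0  -3/14  -1/7 ]
  [ 0  0  1  10/21     0 ]
  [ 0  0  0      1     0 ]
  [ 0  0  0      0     1 ]
r1 ← r1 + 1/7·r4
  [ 1  2  0  -3/14  0 ]
  [ 0  0  1  10/21  0 ]
  [ 0  0  0      1  0 ]
  [ 0  0  0      0  1 ]
r2 ← r2 − 10/21·r3
  [ 1  2  0  -3/14  0 ]
  [ 0  0  1      0  0 ]
  [ 0  0  0      1  0 ]
  [ 0  0  0      0  1 ]
r1 ← r1 + 3/14·r3
  [ 1  2  0  0  0 ]
  [ 0  0  1  0  0 ]
  [ 0  0  0  1  0 ]
  [ 0  0  0  0  1 ]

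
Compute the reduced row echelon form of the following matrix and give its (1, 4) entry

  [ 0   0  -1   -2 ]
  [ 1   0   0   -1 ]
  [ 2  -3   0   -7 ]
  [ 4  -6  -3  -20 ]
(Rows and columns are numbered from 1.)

Swap R1 and R2.
  [ 1   0   0   -1 ]
  [ 0   0  -1   -2 ]
  [ 2  -3   0   -7 ]
  [ 4  -6  -3  -20 ]
Subtract 2 times R1 from R3.
  [ 1   0   0   -1 ]
  [ 0   0  -1   -2 ]
  [ 0  -3   0   -5 ]
  [ 4  -6  -3  -20 ]
Subtract 4 times R1 from R4.
  [ 1   0   0   -1 ]
  [ 0   0  -1   -2 ]
  [ 0  -3   0   -5 ]
  [ 0  -6  -3  -16 ]
Swap R2 and R3.
  [ 1   0   0   -1 ]
  [ 0  -3   0   -5 ]
  [ 0   0  -1   -2 ]
  [ 0  -6  -3  -16 ]
Multiply R2 by -1/3.
  [ 1   0   0   -1 ]
  [ 0   1   0  5/3 ]
  [ 0   0  -1   -2 ]
  [ 0  -6  -3  -16 ]
Add 6 times R2 to R4.
  [ 1  0   0   -1 ]
  [ 0  1   0  5/3 ]
  [ 0  0  -1   -2 ]
  [ 0  0  -3   -6 ]
Multiply R3 by -1.
  [ 1  0   0   -1 ]
  [ 0  1   0  5/3 ]
  [ 0  0   1    2 ]
  [ 0  0  -3   -6 ]
Add 3 times R3 to R4.
  [ 1  0  0   -1 ]
  [ 0  1  0  5/3 ]
  [ 0  0  1    2 ]
  [ 0  0  0    0 ]

-1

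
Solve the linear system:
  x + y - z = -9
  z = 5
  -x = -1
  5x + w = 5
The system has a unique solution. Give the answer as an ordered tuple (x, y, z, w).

(1, -5, 5, 0)

Form the augmented matrix and row-reduce:
  [  1  1  -1  0  |  -9 ]
  [  0  0   1  0  |   5 ]
  [ -1  0   0  0  |  -1 ]
  [  5  0   0  1  |   5 ]
R3 ← R3 + R1
  [ 1  1  -1  0  |   -9 ]
  [ 0  0   1  0  |    5 ]
  [ 0  1  -1  0  |  -10 ]
  [ 5  0   0  1  |    5 ]
R4 ← R4 − 5·R1
  [ 1   1  -1  0  |   -9 ]
  [ 0   0   1  0  |    5 ]
  [ 0   1  -1  0  |  -10 ]
  [ 0  -5   5  1  |   50 ]
R2 <-> R3
  [ 1   1  -1  0  |   -9 ]
  [ 0   1  -1  0  |  -10 ]
  [ 0   0   1  0  |    5 ]
  [ 0  -5   5  1  |   50 ]
R4 ← R4 + 5·R2
  [ 1  1  -1  0  |   -9 ]
  [ 0  1  -1  0  |  -10 ]
  [ 0  0   1  0  |    5 ]
  [ 0  0   0  1  |    0 ]
R2 ← R2 + R3
  [ 1  1  -1  0  |  -9 ]
  [ 0  1   0  0  |  -5 ]
  [ 0  0   1  0  |   5 ]
  [ 0  0   0  1  |   0 ]
R1 ← R1 + R3
  [ 1  1  0  0  |  -4 ]
  [ 0  1  0  0  |  -5 ]
  [ 0  0  1  0  |   5 ]
  [ 0  0  0  1  |   0 ]
R1 ← R1 − R2
  [ 1  0  0  0  |   1 ]
  [ 0  1  0  0  |  -5 ]
  [ 0  0  1  0  |   5 ]
  [ 0  0  0  1  |   0 ]
Reading off the last column: x = 1, y = -5, z = 5, w = 0.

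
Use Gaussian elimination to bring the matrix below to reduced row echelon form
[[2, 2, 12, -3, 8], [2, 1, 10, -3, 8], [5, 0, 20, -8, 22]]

R1 -> 1/2·R1
  [ 1  1   6  -3/2   4 ]
  [ 2  1  10    -3   8 ]
  [ 5  0  20    -8  22 ]
R2 -> R2 − 2·R1
  [ 1   1   6  -3/2   4 ]
  [ 0  -1  -2     0   0 ]
  [ 5   0  20    -8  22 ]
R3 -> R3 − 5·R1
  [ 1   1    6  -3/2  4 ]
  [ 0  -1   -2     0  0 ]
  [ 0  -5  -10  -1/2  2 ]
R2 -> -1·R2
  [ 1   1    6  -3/2  4 ]
  [ 0   1    2     0  0 ]
  [ 0  -5  -10  -1/2  2 ]
R3 -> R3 + 5·R2
  [ 1  1  6  -3/2  4 ]
  [ 0  1  2     0  0 ]
  [ 0  0  0  -1/2  2 ]
R3 -> -2·R3
  [ 1  1  6  -3/2   4 ]
  [ 0  1  2     0   0 ]
  [ 0  0  0     1  -4 ]
R1 -> R1 + 3/2·R3
  [ 1  1  6  0  -2 ]
  [ 0  1  2  0   0 ]
  [ 0  0  0  1  -4 ]
R1 -> R1 − R2
  [ 1  0  4  0  -2 ]
  [ 0  1  2  0   0 ]
  [ 0  0  0  1  -4 ]

[[1, 0, 4, 0, -2], [0, 1, 2, 0, 0], [0, 0, 0, 1, -4]]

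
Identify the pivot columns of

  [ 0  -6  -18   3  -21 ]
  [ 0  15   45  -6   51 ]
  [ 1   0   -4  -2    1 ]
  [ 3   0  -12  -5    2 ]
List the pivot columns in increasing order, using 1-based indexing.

1, 2, 4

Swap R1 and R3.
  [ 1   0   -4  -2    1 ]
  [ 0  15   45  -6   51 ]
  [ 0  -6  -18   3  -21 ]
  [ 3   0  -12  -5    2 ]
Subtract 3 times R1 from R4.
  [ 1   0   -4  -2    1 ]
  [ 0  15   45  -6   51 ]
  [ 0  -6  -18   3  -21 ]
  [ 0   0    0   1   -1 ]
Multiply R2 by 1/15.
  [ 1   0   -4    -2     1 ]
  [ 0   1    3  -2/5  17/5 ]
  [ 0  -6  -18     3   -21 ]
  [ 0   0    0     1    -1 ]
Add 6 times R2 to R3.
  [ 1  0  -4    -2     1 ]
  [ 0  1   3  -2/5  17/5 ]
  [ 0  0   0   3/5  -3/5 ]
  [ 0  0   0     1    -1 ]
Multiply R3 by 5/3.
  [ 1  0  -4    -2     1 ]
  [ 0  1   3  -2/5  17/5 ]
  [ 0  0   0     1    -1 ]
  [ 0  0   0     1    -1 ]
Subtract R3 from R4.
  [ 1  0  -4    -2     1 ]
  [ 0  1   3  -2/5  17/5 ]
  [ 0  0   0     1    -1 ]
  [ 0  0   0     0     0 ]
Add 2/5 times R3 to R2.
  [ 1  0  -4  -2   1 ]
  [ 0  1   3   0   3 ]
  [ 0  0   0   1  -1 ]
  [ 0  0   0   0   0 ]
Add 2 times R3 to R1.
  [ 1  0  -4  0  -1 ]
  [ 0  1   3  0   3 ]
  [ 0  0   0  1  -1 ]
  [ 0  0   0  0   0 ]
Pivot columns are the columns containing a leading 1.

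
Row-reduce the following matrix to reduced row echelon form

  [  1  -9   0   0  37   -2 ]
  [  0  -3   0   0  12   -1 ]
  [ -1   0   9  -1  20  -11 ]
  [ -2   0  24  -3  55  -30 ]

r3 → r3 + r1
  [  1  -9   0   0  37   -2 ]
  [  0  -3   0   0  12   -1 ]
  [  0  -9   9  -1  57  -13 ]
  [ -2   0  24  -3  55  -30 ]
r4 → r4 + 2·r1
  [ 1   -9   0   0   37   -2 ]
  [ 0   -3   0   0   12   -1 ]
  [ 0   -9   9  -1   57  -13 ]
  [ 0  -18  24  -3  129  -34 ]
r2 → -1/3·r2
  [ 1   -9   0   0   37   -2 ]
  [ 0    1   0   0   -4  1/3 ]
  [ 0   -9   9  -1   57  -13 ]
  [ 0  -18  24  -3  129  -34 ]
r3 → r3 + 9·r2
  [ 1   -9   0   0   37   -2 ]
  [ 0    1   0   0   -4  1/3 ]
  [ 0    0   9  -1   21  -10 ]
  [ 0  -18  24  -3  129  -34 ]
r4 → r4 + 18·r2
  [ 1  -9   0   0  37   -2 ]
  [ 0   1   0   0  -4  1/3 ]
  [ 0   0   9  -1  21  -10 ]
  [ 0   0  24  -3  57  -28 ]
r3 → 1/9·r3
  [ 1  -9   0     0   37     -2 ]
  [ 0   1   0     0   -4    1/3 ]
  [ 0   0   1  -1/9  7/3  -10/9 ]
  [ 0   0  24    -3   57    -28 ]
r4 → r4 − 24·r3
  [ 1  -9  0     0   37     -2 ]
  [ 0   1  0     0   -4    1/3 ]
  [ 0   0  1  -1/9  7/3  -10/9 ]
  [ 0   0  0  -1/3    1   -4/3 ]
r4 → -3·r4
  [ 1  -9  0     0   37     -2 ]
  [ 0   1  0     0   -4    1/3 ]
  [ 0   0  1  -1/9  7/3  -10/9 ]
  [ 0   0  0     1   -3      4 ]
r3 → r3 + 1/9·r4
  [ 1  -9  0  0  37    -2 ]
  [ 0   1  0  0  -4   1/3 ]
  [ 0   0  1  0   2  -2/3 ]
  [ 0   0  0  1  -3     4 ]
r1 → r1 + 9·r2
  [ 1  0  0  0   1     1 ]
  [ 0  1  0  0  -4   1/3 ]
  [ 0  0  1  0   2  -2/3 ]
  [ 0  0  0  1  -3     4 ]

[[1, 0, 0, 0, 1, 1], [0, 1, 0, 0, -4, 1/3], [0, 0, 1, 0, 2, -2/3], [0, 0, 0, 1, -3, 4]]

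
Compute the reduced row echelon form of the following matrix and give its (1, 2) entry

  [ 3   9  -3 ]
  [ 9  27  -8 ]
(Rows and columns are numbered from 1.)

3

Multiply ρ1 by 1/3.
  [ 1   3  -1 ]
  [ 9  27  -8 ]
Subtract 9 times ρ1 from ρ2.
  [ 1  3  -1 ]
  [ 0  0   1 ]
Add ρ2 to ρ1.
  [ 1  3  0 ]
  [ 0  0  1 ]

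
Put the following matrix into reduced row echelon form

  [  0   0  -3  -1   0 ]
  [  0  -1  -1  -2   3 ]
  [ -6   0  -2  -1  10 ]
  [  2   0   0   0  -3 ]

R1 <=> R3
  [ -6   0  -2  -1  10 ]
  [  0  -1  -1  -2   3 ]
  [  0   0  -3  -1   0 ]
  [  2   0   0   0  -3 ]
R1 → -1/6·R1
  [ 1   0  1/3  1/6  -5/3 ]
  [ 0  -1   -1   -2     3 ]
  [ 0   0   -3   -1     0 ]
  [ 2   0    0    0    -3 ]
R4 → R4 − 2·R1
  [ 1   0   1/3   1/6  -5/3 ]
  [ 0  -1    -1    -2     3 ]
  [ 0   0    -3    -1     0 ]
  [ 0   0  -2/3  -1/3   1/3 ]
R2 → -1·R2
  [ 1  0   1/3   1/6  -5/3 ]
  [ 0  1     1     2    -3 ]
  [ 0  0    -3    -1     0 ]
  [ 0  0  -2/3  -1/3   1/3 ]
R3 → -1/3·R3
  [ 1  0   1/3   1/6  -5/3 ]
  [ 0  1     1     2    -3 ]
  [ 0  0     1   1/3     0 ]
  [ 0  0  -2/3  -1/3   1/3 ]
R4 → R4 + 2/3·R3
  [ 1  0  1/3   1/6  -5/3 ]
  [ 0  1    1     2    -3 ]
  [ 0  0    1   1/3     0 ]
  [ 0  0    0  -1/9   1/3 ]
R4 → -9·R4
  [ 1  0  1/3  1/6  -5/3 ]
  [ 0  1    1    2    -3 ]
  [ 0  0    1  1/3     0 ]
  [ 0  0    0    1    -3 ]
R3 → R3 − 1/3·R4
  [ 1  0  1/3  1/6  -5/3 ]
  [ 0  1    1    2    -3 ]
  [ 0  0    1    0     1 ]
  [ 0  0    0    1    -3 ]
R2 → R2 − 2·R4
  [ 1  0  1/3  1/6  -5/3 ]
  [ 0  1    1    0     3 ]
  [ 0  0    1    0     1 ]
  [ 0  0    0    1    -3 ]
R1 → R1 − 1/6·R4
  [ 1  0  1/3  0  -7/6 ]
  [ 0  1    1  0     3 ]
  [ 0  0    1  0     1 ]
  [ 0  0    0  1    -3 ]
R2 → R2 − R3
  [ 1  0  1/3  0  -7/6 ]
  [ 0  1    0  0     2 ]
  [ 0  0    1  0     1 ]
  [ 0  0    0  1    -3 ]
R1 → R1 − 1/3·R3
  [ 1  0  0  0  -3/2 ]
  [ 0  1  0  0     2 ]
  [ 0  0  1  0     1 ]
  [ 0  0  0  1    -3 ]

[[1, 0, 0, 0, -3/2], [0, 1, 0, 0, 2], [0, 0, 1, 0, 1], [0, 0, 0, 1, -3]]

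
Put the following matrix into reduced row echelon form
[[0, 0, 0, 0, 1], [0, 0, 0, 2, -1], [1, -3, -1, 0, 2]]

[[1, -3, -1, 0, 0], [0, 0, 0, 1, 0], [0, 0, 0, 0, 1]]

R1 <=> R3
R2 ← 1/2·R2
R2 ← R2 + 1/2·R3
R1 ← R1 − 2·R3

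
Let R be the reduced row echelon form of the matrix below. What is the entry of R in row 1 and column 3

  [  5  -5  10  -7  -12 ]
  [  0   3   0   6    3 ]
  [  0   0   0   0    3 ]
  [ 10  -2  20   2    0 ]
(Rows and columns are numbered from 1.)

2

Multiply R1 by 1/5.
  [  1  -1   2  -7/5  -12/5 ]
  [  0   3   0     6      3 ]
  [  0   0   0     0      3 ]
  [ 10  -2  20     2      0 ]
Subtract 10 times R1 from R4.
  [ 1  -1  2  -7/5  -12/5 ]
  [ 0   3  0     6      3 ]
  [ 0   0  0     0      3 ]
  [ 0   8  0    16     24 ]
Multiply R2 by 1/3.
  [ 1  -1  2  -7/5  -12/5 ]
  [ 0   1  0     2      1 ]
  [ 0   0  0     0      3 ]
  [ 0   8  0    16     24 ]
Subtract 8 times R2 from R4.
  [ 1  -1  2  -7/5  -12/5 ]
  [ 0   1  0     2      1 ]
  [ 0   0  0     0      3 ]
  [ 0   0  0     0     16 ]
Multiply R3 by 1/3.
  [ 1  -1  2  -7/5  -12/5 ]
  [ 0   1  0     2      1 ]
  [ 0   0  0     0      1 ]
  [ 0   0  0     0     16 ]
Subtract 16 times R3 from R4.
  [ 1  -1  2  -7/5  -12/5 ]
  [ 0   1  0     2      1 ]
  [ 0   0  0     0      1 ]
  [ 0   0  0     0      0 ]
Subtract R3 from R2.
  [ 1  -1  2  -7/5  -12/5 ]
  [ 0   1  0     2      0 ]
  [ 0   0  0     0      1 ]
  [ 0   0  0     0      0 ]
Add 12/5 times R3 to R1.
  [ 1  -1  2  -7/5  0 ]
  [ 0   1  0     2  0 ]
  [ 0   0  0     0  1 ]
  [ 0   0  0     0  0 ]
Add R2 to R1.
  [ 1  0  2  3/5  0 ]
  [ 0  1  0    2  0 ]
  [ 0  0  0    0  1 ]
  [ 0  0  0    0  0 ]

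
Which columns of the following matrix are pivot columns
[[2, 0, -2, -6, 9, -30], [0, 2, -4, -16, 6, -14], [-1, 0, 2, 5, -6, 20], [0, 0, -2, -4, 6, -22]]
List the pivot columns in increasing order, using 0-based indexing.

r1 := 1/2·r1
  [  1  0  -1   -3  9/2  -15 ]
  [  0  2  -4  -16    6  -14 ]
  [ -1  0   2    5   -6   20 ]
  [  0  0  -2   -4    6  -22 ]
r3 := r3 + r1
  [ 1  0  -1   -3   9/2  -15 ]
  [ 0  2  -4  -16     6  -14 ]
  [ 0  0   1    2  -3/2    5 ]
  [ 0  0  -2   -4     6  -22 ]
r2 := 1/2·r2
  [ 1  0  -1  -3   9/2  -15 ]
  [ 0  1  -2  -8     3   -7 ]
  [ 0  0   1   2  -3/2    5 ]
  [ 0  0  -2  -4     6  -22 ]
r4 := r4 + 2·r3
  [ 1  0  -1  -3   9/2  -15 ]
  [ 0  1  -2  -8     3   -7 ]
  [ 0  0   1   2  -3/2    5 ]
  [ 0  0   0   0     3  -12 ]
r4 := 1/3·r4
  [ 1  0  -1  -3   9/2  -15 ]
  [ 0  1  -2  -8     3   -7 ]
  [ 0  0   1   2  -3/2    5 ]
  [ 0  0   0   0     1   -4 ]
r3 := r3 + 3/2·r4
  [ 1  0  -1  -3  9/2  -15 ]
  [ 0  1  -2  -8    3   -7 ]
  [ 0  0   1   2    0   -1 ]
  [ 0  0   0   0    1   -4 ]
r2 := r2 − 3·r4
  [ 1  0  -1  -3  9/2  -15 ]
  [ 0  1  -2  -8    0    5 ]
  [ 0  0   1   2    0   -1 ]
  [ 0  0   0   0    1   -4 ]
r1 := r1 − 9/2·r4
  [ 1  0  -1  -3  0   3 ]
  [ 0  1  -2  -8  0   5 ]
  [ 0  0   1   2  0  -1 ]
  [ 0  0   0   0  1  -4 ]
r2 := r2 + 2·r3
  [ 1  0  -1  -3  0   3 ]
  [ 0  1   0  -4  0   3 ]
  [ 0  0   1   2  0  -1 ]
  [ 0  0   0   0  1  -4 ]
r1 := r1 + r3
  [ 1  0  0  -1  0   2 ]
  [ 0  1  0  -4  0   3 ]
  [ 0  0  1   2  0  -1 ]
  [ 0  0  0   0  1  -4 ]
Pivot columns are the columns containing a leading 1.

0, 1, 2, 4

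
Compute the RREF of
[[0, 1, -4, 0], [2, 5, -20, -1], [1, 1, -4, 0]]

[[1, 0, 0, 0], [0, 1, -4, 0], [0, 0, 0, 1]]

R1 <=> R2
  [ 2  5  -20  -1 ]
  [ 0  1   -4   0 ]
  [ 1  1   -4   0 ]
R1 := 1/2·R1
  [ 1  5/2  -10  -1/2 ]
  [ 0    1   -4     0 ]
  [ 1    1   -4     0 ]
R3 := R3 − R1
  [ 1   5/2  -10  -1/2 ]
  [ 0     1   -4     0 ]
  [ 0  -3/2    6   1/2 ]
R3 := R3 + 3/2·R2
  [ 1  5/2  -10  -1/2 ]
  [ 0    1   -4     0 ]
  [ 0    0    0   1/2 ]
R3 := 2·R3
  [ 1  5/2  -10  -1/2 ]
  [ 0    1   -4     0 ]
  [ 0    0    0     1 ]
R1 := R1 + 1/2·R3
  [ 1  5/2  -10  0 ]
  [ 0    1   -4  0 ]
  [ 0    0    0  1 ]
R1 := R1 − 5/2·R2
  [ 1  0   0  0 ]
  [ 0  1  -4  0 ]
  [ 0  0   0  1 ]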